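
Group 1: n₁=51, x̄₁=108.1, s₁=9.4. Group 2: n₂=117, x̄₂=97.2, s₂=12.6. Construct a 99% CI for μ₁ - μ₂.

Difference = 10.9. SE = √(9.4²/51 + 12.6²/117) = 1.758. CI = (6.37, 15.43)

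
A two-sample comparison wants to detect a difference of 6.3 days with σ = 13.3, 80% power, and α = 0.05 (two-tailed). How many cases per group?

n per group = 2(z_α/2 + z_β)²σ²/d² = 2×(1.96 + 0.84)²×13.3²/6.3² = 69.9 → n = 70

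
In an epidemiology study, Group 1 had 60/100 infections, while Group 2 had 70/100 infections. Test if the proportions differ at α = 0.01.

p̂₁ = 0.6, p̂₂ = 0.7, pooled p̂ = 0.65. z = -1.482. Critical: ±2.576. Fail to reject H₀.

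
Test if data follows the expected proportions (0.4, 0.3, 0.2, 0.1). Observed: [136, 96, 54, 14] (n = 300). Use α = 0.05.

Expected: [120.0, 90.0, 60.0, 30.0]. χ² = 11.667. df = 3, critical = 7.815. Reject H₀.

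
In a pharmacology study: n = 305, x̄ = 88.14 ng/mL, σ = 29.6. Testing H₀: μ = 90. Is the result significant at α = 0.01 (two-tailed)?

z = (88.14 - 90)/(29.6/√305) = -1.097. Since |z| ≤ 2.576, not significant at α = 0.01.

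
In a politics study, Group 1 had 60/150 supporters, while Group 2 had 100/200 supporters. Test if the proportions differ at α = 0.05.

p̂₁ = 0.4, p̂₂ = 0.5, pooled p̂ = 0.457. z = -1.858. Critical: ±1.96. Fail to reject H₀.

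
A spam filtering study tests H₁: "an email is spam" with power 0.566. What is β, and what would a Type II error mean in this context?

β = 1 - power = 1 - 0.566 = 0.434. A Type II error is failing to reject H₀ when H₀ is false (false negative) — here, failing to conclude that an email is spam when in fact it is true. Consequence: a spam email lands in the inbox.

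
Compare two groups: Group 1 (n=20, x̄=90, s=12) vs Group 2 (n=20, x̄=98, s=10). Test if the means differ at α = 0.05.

Pooled sp = 11.05. t = -2.29, df = 38. Critical t = ±2.024. Reject H₀.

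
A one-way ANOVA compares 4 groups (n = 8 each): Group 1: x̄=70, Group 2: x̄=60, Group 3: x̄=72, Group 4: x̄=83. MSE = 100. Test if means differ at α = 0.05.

Grand mean = 71.25. SS_between = 2134.0, MS_between = 711.33. F = 7.113, F_crit ≈ 2.947. Reject H₀.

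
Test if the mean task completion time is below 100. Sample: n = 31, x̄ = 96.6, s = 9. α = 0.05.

t = (96.6 - 100)/(9/√31) = -2.103, df = 30. Critical t = -1.697. Reject H₀.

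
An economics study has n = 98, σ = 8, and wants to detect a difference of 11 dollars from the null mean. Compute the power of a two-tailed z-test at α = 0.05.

SE = σ/√n = 8/√98 = 0.808. Non-centrality λ = d/SE = 11/0.808 = 13.612. Power ≈ Φ(λ - z_{α/2}) = Φ(13.612 - 1.96) = Φ(11.652) = 1.0.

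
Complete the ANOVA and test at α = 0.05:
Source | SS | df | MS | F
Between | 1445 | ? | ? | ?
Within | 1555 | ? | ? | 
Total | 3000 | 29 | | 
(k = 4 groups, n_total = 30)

df_between = 3, df_within = 26. MS_between = 481.67, MS_within = 59.81. F = 8.054, F_crit ≈ 2.975. Reject H₀.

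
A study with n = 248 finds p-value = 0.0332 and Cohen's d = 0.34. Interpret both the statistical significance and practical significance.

Statistically significant (p = 0.0332 < 0.05). Cohen's d = 0.34 indicates a small effect size. Both statistical and practical significance should be considered.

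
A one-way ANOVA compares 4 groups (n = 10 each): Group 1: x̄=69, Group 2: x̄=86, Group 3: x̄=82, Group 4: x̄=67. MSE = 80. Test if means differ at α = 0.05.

Grand mean = 76.0. SS_between = 2660.0, MS_between = 886.67. F = 11.083, F_crit ≈ 2.866. Reject H₀.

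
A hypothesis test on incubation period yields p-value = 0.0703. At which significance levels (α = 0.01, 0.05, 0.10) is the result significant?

p = 0.0703. Significant at: α = 0.1.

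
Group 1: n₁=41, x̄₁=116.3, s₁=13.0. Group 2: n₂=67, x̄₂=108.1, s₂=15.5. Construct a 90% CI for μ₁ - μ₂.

Difference = 8.2. SE = √(13.0²/41 + 15.5²/67) = 2.776. CI = (3.63, 12.77)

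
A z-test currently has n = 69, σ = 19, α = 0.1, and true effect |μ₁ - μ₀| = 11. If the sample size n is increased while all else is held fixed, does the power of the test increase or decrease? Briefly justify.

Power increases: a larger n shrinks the standard error σ/√n, moving the sampling distribution under H₁ further from the critical value.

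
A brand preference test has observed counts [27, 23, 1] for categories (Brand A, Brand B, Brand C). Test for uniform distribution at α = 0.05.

Expected = 17 each. χ² = Σ(O-E)²/E = 23.059. df = 2, critical value = 5.991. Reject H₀.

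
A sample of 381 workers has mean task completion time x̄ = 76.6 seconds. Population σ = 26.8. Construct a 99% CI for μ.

CI = x̄ ± z*(σ/√n) = 76.6 ± 2.576(26.8/√381) = 76.6 ± 3.54 = (73.06, 80.14)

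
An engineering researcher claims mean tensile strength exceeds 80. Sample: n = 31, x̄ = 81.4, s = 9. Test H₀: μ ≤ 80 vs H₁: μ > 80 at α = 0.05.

t = (81.4 - 80)/(9/√31) = 0.866, df = 30. Critical t = 1.697. Fail to reject H₀.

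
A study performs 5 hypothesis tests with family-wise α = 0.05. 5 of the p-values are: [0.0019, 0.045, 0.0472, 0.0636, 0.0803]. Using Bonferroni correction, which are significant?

Bonferroni α = 0.05/5 = 0.01. Significant p-values: [0.0019]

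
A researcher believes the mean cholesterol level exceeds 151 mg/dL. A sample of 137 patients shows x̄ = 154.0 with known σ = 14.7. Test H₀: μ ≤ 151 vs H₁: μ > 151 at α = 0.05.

z = 2.389. Critical value: 1.645. Reject H₀.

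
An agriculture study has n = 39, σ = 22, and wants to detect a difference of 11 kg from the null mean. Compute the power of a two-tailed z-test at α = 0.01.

SE = σ/√n = 22/√39 = 3.523. Non-centrality λ = d/SE = 11/3.523 = 3.122. Power ≈ Φ(λ - z_{α/2}) = Φ(3.122 - 2.576) = Φ(0.546) = 0.708.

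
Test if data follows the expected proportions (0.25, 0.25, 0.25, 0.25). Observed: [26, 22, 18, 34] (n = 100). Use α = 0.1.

Expected: [25.0, 25.0, 25.0, 25.0]. χ² = 5.6. df = 3, critical = 6.251. Fail to reject H₀.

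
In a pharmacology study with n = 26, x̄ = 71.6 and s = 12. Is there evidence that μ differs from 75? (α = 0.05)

t = (x̄ - μ₀)/(s/√n) = (71.6 - 75)/(12/√26) = -1.445. df = 25, critical t = ±2.06. Fail to reject H₀.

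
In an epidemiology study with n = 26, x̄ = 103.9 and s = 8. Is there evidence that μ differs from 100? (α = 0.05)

t = (x̄ - μ₀)/(s/√n) = (103.9 - 100)/(8/√26) = 2.486. df = 25, critical t = ±2.06. Reject H₀.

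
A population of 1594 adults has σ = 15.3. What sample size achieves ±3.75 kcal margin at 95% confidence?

Without FPC: n₀ = (1.96×15.3/3.75)² = 63.949. With FPC: n = n₀N/(n₀+N-1) = 61.5 → n = 62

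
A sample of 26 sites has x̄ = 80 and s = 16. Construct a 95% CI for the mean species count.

CI = x̄ ± t*(s/√n) = 80 ± 2.06(16/√26) = (73.54, 86.46)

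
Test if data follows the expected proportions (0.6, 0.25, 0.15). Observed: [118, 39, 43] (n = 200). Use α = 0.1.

Expected: [120.0, 50.0, 30.0]. χ² = 8.087. df = 2, critical = 4.605. Reject H₀.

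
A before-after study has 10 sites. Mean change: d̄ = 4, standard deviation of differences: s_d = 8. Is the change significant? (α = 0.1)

t = d̄/(s_d/√n) = 4/(8/√10) = 1.581. df = 9, critical t = ±1.833. Fail to reject H₀.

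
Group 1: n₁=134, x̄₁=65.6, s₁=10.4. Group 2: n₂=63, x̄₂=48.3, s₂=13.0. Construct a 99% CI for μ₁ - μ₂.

Difference = 17.3. SE = √(10.4²/134 + 13.0²/63) = 1.868. CI = (12.49, 22.11)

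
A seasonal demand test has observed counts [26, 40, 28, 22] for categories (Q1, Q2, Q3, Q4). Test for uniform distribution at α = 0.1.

Expected = 29 each. χ² = Σ(O-E)²/E = 6.207. df = 3, critical value = 6.251. Fail to reject H₀.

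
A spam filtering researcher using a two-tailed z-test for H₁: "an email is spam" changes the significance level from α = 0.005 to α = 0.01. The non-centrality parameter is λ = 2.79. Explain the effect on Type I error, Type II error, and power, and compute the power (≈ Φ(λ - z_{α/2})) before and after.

Increasing α from 0.005 to 0.01:
• Type I error rate increases (α is the Type I rate by definition).
• Critical value moves from z_{α/2} = 2.807 to 2.576, so power = Φ(λ - z_{α/2}) goes from Φ(2.79 - 2.807) = 0.493 to Φ(2.79 - 2.576) = 0.585.
• Type II error rate β = 1 - power therefore decreases (0.507 → 0.415).
Appropriate when false negatives are costly — here, a spam email lands in the inbox.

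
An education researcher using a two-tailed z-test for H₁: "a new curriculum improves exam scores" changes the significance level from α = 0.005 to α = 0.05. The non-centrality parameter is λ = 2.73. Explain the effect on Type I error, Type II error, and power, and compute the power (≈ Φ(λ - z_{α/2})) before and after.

Increasing α from 0.005 to 0.05:
• Type I error rate increases (α is the Type I rate by definition).
• Critical value moves from z_{α/2} = 2.807 to 1.96, so power = Φ(λ - z_{α/2}) goes from Φ(2.73 - 2.807) = 0.469 to Φ(2.73 - 1.96) = 0.779.
• Type II error rate β = 1 - power therefore decreases (0.531 → 0.221).
Appropriate when false negatives are costly — here, keeping the old curriculum when the new one would have helped students.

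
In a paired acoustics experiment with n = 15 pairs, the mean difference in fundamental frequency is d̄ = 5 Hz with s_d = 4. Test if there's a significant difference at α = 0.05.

t = d̄/(s_d/√n) = 5/(4/√15) = 4.841. df = 14, critical t = ±2.145. Reject H₀.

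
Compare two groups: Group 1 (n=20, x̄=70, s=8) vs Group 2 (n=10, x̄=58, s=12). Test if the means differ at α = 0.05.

Pooled sp = 9.47. t = 3.271, df = 28. Critical t = ±2.048. Reject H₀.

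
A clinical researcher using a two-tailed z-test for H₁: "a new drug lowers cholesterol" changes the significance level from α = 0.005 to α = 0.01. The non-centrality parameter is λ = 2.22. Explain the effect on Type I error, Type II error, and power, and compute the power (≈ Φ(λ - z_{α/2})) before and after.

Increasing α from 0.005 to 0.01:
• Type I error rate increases (α is the Type I rate by definition).
• Critical value moves from z_{α/2} = 2.807 to 2.576, so power = Φ(λ - z_{α/2}) goes from Φ(2.22 - 2.807) = 0.279 to Φ(2.22 - 2.576) = 0.361.
• Type II error rate β = 1 - power therefore decreases (0.721 → 0.639).
Appropriate when false negatives are costly — here, shelving an effective drug — patients miss out on a treatment that would have helped.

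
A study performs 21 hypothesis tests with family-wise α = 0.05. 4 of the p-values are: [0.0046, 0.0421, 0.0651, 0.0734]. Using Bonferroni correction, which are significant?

Bonferroni α = 0.05/21 = 0.00238. None of the given p-values are significant.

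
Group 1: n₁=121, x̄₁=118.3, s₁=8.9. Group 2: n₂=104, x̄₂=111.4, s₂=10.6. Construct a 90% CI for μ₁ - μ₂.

Difference = 6.9. SE = √(8.9²/121 + 10.6²/104) = 1.317. CI = (4.73, 9.07)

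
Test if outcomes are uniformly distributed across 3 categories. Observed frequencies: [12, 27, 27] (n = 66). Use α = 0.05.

Expected = 22 each. χ² = Σ(O-E)²/E = 6.818. df = 2, critical value = 5.991. Reject H₀.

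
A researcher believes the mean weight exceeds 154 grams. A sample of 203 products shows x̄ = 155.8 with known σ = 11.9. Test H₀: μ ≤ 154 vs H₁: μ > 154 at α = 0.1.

z = 2.155. Critical value: 1.28. Reject H₀.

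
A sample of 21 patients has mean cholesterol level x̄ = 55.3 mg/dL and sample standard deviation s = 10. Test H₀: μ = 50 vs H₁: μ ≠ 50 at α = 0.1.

t = (x̄ - μ₀)/(s/√n) = (55.3 - 50)/(10/√21) = 2.429. df = 20, critical t = ±1.725. Reject H₀.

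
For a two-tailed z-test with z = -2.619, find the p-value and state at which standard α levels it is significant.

p = 2·P(Z > |-2.619|) = 2·(1 - Φ(2.619)) ≈ 0.0088. Significant at α = 0.1; Significant at α = 0.05; Significant at α = 0.01.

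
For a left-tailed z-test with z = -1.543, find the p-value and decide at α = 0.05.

p = P(Z < -1.543) = Φ(-1.543) ≈ 0.0614. Since p ≥ 0.05, fail to reject H₀ (not significant) at α = 0.05.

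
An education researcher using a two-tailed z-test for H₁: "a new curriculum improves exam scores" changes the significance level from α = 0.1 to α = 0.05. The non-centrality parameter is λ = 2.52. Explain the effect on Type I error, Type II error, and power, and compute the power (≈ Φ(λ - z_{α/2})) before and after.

Decreasing α from 0.1 to 0.05:
• Type I error rate decreases (α is the Type I rate by definition).
• Critical value moves from z_{α/2} = 1.645 to 1.96, so power = Φ(λ - z_{α/2}) goes from Φ(2.52 - 1.645) = 0.809 to Φ(2.52 - 1.96) = 0.712.
• Type II error rate β = 1 - power therefore increases (0.191 → 0.288).
Appropriate when false positives are costly — here, adopting a curriculum that gives no real benefit — disruption for nothing.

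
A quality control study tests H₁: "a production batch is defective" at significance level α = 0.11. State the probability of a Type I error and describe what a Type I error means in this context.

P(Type I error) = α = 0.11. A Type I error is rejecting H₀ when H₀ is actually true (false positive) — here, concluding that a production batch is defective when in fact this is not the case. Consequence: scrapping a good batch — wasted material and cost for no reason.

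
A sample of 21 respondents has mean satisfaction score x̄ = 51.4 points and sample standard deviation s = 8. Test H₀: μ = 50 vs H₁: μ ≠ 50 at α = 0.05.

t = (x̄ - μ₀)/(s/√n) = (51.4 - 50)/(8/√21) = 0.802. df = 20, critical t = ±2.086. Fail to reject H₀.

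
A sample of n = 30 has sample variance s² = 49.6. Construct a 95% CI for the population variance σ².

df = 29. χ²_{0.025} = 45.722, χ²_{0.975} = 16.047. CI for σ² = ((n-1)s²/χ²_{α/2}, (n-1)s²/χ²_{1-α/2}) = (29·49.6/45.722, 29·49.6/16.047) = (31.46, 89.64)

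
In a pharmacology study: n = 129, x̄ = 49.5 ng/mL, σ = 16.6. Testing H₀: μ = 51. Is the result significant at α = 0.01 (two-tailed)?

z = (49.5 - 51)/(16.6/√129) = -1.026. Since |z| ≤ 2.576, not significant at α = 0.01.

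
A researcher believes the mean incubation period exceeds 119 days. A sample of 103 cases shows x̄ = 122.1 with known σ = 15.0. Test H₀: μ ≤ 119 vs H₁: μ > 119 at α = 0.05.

z = 2.097. Critical value: 1.645. Reject H₀.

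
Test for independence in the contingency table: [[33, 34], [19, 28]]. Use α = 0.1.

χ² = 0.868. df = 1, critical = 2.706. Fail to reject H₀. No evidence of dependence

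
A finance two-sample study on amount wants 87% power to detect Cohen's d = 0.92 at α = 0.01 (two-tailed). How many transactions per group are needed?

z_{α/2} = 2.576, z_β = Φ⁻¹(0.87) = 1.126. For large effect (d = 0.92): n per group = 2(z_{α/2} + z_β)²/d² = 2(2.576 + 1.126)²/0.92² = 32.4 → 33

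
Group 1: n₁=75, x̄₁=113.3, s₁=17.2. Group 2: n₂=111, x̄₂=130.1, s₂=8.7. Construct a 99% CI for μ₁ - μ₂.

Difference = -16.8. SE = √(17.2²/75 + 8.7²/111) = 2.151. CI = (-22.34, -11.26)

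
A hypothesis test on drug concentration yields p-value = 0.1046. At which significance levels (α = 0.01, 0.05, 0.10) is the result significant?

p = 0.1046. Not significant at any of the given levels.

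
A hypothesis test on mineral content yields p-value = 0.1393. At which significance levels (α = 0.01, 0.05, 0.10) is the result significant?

p = 0.1393. Not significant at any of the given levels.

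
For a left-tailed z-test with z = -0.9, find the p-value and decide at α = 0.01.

p = P(Z < -0.9) = Φ(-0.9) ≈ 0.1841. Since p ≥ 0.01, fail to reject H₀ (not significant) at α = 0.01.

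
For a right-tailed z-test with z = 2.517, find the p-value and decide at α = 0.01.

p = P(Z > 2.517) = 1 - Φ(2.517) ≈ 0.0059. Since p < 0.01, reject H₀ (significant) at α = 0.01.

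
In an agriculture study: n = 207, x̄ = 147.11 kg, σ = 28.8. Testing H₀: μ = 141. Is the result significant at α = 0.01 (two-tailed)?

z = (147.11 - 141)/(28.8/√207) = 3.052. Since |z| > 2.576, significant at α = 0.01.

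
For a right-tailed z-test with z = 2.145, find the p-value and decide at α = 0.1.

p = P(Z > 2.145) = 1 - Φ(2.145) ≈ 0.016. Since p < 0.1, reject H₀ (significant) at α = 0.1.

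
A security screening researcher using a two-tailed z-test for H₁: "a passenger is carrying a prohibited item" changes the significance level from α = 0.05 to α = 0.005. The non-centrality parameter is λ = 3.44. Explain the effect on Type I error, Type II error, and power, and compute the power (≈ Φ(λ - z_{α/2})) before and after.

Decreasing α from 0.05 to 0.005:
• Type I error rate decreases (α is the Type I rate by definition).
• Critical value moves from z_{α/2} = 1.96 to 2.807, so power = Φ(λ - z_{α/2}) goes from Φ(3.44 - 1.96) = 0.931 to Φ(3.44 - 2.807) = 0.737.
• Type II error rate β = 1 - power therefore increases (0.069 → 0.263).
Appropriate when false positives are costly — here, detaining an innocent passenger — delay and inconvenience.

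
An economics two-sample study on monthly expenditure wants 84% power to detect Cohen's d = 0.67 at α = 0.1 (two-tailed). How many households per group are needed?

z_{α/2} = 1.645, z_β = Φ⁻¹(0.84) = 0.994. For medium effect (d = 0.67): n per group = 2(z_{α/2} + z_β)²/d² = 2(1.645 + 0.994)²/0.67² = 31.03 → 32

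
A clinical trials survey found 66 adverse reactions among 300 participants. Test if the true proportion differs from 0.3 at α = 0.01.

p̂ = 0.22, p₀ = 0.3. z = (p̂ - p₀)/√(p₀(1-p₀)/n) = -3.024. Critical: ±2.576. Reject H₀.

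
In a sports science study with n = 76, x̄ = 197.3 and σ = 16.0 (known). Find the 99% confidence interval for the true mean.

CI = x̄ ± z*(σ/√n) = 197.3 ± 2.576(16.0/√76) = 197.3 ± 4.73 = (192.57, 202.03)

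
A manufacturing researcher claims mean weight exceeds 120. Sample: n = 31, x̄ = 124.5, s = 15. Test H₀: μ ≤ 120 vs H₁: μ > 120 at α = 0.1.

t = (124.5 - 120)/(15/√31) = 1.67, df = 30. Critical t = 1.31. Reject H₀.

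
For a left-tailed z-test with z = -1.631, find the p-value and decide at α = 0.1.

p = P(Z < -1.631) = Φ(-1.631) ≈ 0.0514. Since p < 0.1, reject H₀ (significant) at α = 0.1.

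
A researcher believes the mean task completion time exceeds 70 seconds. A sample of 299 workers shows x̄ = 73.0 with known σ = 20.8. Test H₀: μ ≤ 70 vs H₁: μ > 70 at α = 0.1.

z = 2.494. Critical value: 1.28. Reject H₀.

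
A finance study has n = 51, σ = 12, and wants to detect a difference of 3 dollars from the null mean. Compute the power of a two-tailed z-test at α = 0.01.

SE = σ/√n = 12/√51 = 1.68. Non-centrality λ = d/SE = 3/1.68 = 1.785. Power ≈ Φ(λ - z_{α/2}) = Φ(1.785 - 2.576) = Φ(-0.791) = 0.215.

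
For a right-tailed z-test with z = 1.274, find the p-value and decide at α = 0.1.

p = P(Z > 1.274) = 1 - Φ(1.274) ≈ 0.1013. Since p ≥ 0.1, fail to reject H₀ (not significant) at α = 0.1.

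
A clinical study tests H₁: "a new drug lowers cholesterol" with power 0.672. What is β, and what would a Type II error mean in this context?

β = 1 - power = 1 - 0.672 = 0.328. A Type II error is failing to reject H₀ when H₀ is false (false negative) — here, failing to conclude that a new drug lowers cholesterol when in fact it is true. Consequence: shelving an effective drug — patients miss out on a treatment that would have helped.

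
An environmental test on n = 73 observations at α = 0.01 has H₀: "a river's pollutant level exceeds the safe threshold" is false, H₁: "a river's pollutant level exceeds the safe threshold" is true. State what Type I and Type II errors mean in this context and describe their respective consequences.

Type I (false positive): concluding that a river's pollutant level exceeds the safe threshold when it is not — shutting down a compliant factory unnecessarily. Type II (false negative): failing to conclude that a river's pollutant level exceeds the safe threshold when it is — allowing unsafe pollution to continue. Which is costlier depends on domain priorities and is a judgement call rather than a statistical fact.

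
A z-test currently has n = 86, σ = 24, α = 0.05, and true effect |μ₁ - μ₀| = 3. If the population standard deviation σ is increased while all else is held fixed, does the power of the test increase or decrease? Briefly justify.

Power decreases: a larger σ inflates the standard error σ/√n, pulling the sampling distribution under H₁ back toward the critical value.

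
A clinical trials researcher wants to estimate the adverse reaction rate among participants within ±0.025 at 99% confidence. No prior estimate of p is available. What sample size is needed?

Conservative approach: use p = 0.5 (maximizes p(1-p) = 0.25). n = z²(0.25)/E² = 2.576²×0.25/0.025² = 2654.3 → n = 2655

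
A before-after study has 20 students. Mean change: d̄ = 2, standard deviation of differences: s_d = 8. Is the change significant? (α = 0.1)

t = d̄/(s_d/√n) = 2/(8/√20) = 1.118. df = 19, critical t = ±1.729. Fail to reject H₀.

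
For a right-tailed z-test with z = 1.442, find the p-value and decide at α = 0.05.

p = P(Z > 1.442) = 1 - Φ(1.442) ≈ 0.0747. Since p ≥ 0.05, fail to reject H₀ (not significant) at α = 0.05.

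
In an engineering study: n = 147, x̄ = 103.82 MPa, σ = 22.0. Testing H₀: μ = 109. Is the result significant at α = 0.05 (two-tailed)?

z = (103.82 - 109)/(22.0/√147) = -2.855. Since |z| > 1.96, significant at α = 0.05.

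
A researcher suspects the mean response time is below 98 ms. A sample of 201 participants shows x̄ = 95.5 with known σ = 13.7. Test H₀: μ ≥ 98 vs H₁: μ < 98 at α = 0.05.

z = -2.587. Critical value: -1.645. Reject H₀.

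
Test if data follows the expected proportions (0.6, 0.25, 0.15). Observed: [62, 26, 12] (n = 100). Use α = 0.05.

Expected: [60.0, 25.0, 15.0]. χ² = 0.707. df = 2, critical = 5.991. Fail to reject H₀.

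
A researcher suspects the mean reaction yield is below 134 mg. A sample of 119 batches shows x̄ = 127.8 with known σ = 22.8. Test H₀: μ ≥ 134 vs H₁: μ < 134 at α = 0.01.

z = -2.966. Critical value: -2.33. Reject H₀.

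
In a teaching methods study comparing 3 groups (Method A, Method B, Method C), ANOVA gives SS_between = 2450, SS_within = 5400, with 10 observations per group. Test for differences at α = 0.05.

df_between = 2, df_within = 27. F = MS_between/MS_within = 1225.0/200.0 = 6.125. F_crit ≈ 3.354. Reject H₀. At least one mean differs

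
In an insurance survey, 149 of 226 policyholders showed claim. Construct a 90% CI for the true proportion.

p̂ = 0.659. CI = p̂ ± z*√(p̂(1-p̂)/n) = (0.607, 0.711)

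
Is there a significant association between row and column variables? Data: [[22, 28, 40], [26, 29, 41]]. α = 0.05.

χ² = 0.17. df = 2, critical = 5.991. Fail to reject H₀. No evidence of dependence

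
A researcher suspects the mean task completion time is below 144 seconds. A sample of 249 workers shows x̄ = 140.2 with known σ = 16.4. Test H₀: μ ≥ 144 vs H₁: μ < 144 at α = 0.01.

z = -3.656. Critical value: -2.33. Reject H₀.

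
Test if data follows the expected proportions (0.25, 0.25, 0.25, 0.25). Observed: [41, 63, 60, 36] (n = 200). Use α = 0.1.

Expected: [50.0, 50.0, 50.0, 50.0]. χ² = 10.92. df = 3, critical = 6.251. Reject H₀.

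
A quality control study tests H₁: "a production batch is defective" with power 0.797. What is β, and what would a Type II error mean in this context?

β = 1 - power = 1 - 0.797 = 0.203. A Type II error is failing to reject H₀ when H₀ is false (false negative) — here, failing to conclude that a production batch is defective when in fact it is true. Consequence: shipping a defective batch — faulty products reach customers.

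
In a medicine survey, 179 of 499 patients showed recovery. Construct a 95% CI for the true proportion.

p̂ = 0.359. CI = p̂ ± z*√(p̂(1-p̂)/n) = (0.317, 0.401)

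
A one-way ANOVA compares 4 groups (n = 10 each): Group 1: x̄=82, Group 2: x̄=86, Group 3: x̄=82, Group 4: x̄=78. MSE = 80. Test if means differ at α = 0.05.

Grand mean = 82.0. SS_between = 320.0, MS_between = 106.67. F = 1.333, F_crit ≈ 2.866. Fail to reject H₀.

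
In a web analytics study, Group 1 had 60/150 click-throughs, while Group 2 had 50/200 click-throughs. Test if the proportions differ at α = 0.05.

p̂₁ = 0.4, p̂₂ = 0.25, pooled p̂ = 0.314. z = 2.991. Critical: ±1.96. Reject H₀.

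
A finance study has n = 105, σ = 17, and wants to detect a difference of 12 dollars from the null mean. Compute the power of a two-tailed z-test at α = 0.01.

SE = σ/√n = 17/√105 = 1.659. Non-centrality λ = d/SE = 12/1.659 = 7.233. Power ≈ Φ(λ - z_{α/2}) = Φ(7.233 - 2.576) = Φ(4.657) = 1.0.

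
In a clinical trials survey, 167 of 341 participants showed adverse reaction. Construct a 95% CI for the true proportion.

p̂ = 0.49. CI = p̂ ± z*√(p̂(1-p̂)/n) = (0.437, 0.543)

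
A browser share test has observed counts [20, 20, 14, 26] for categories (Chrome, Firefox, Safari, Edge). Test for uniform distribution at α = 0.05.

Expected = 20 each. χ² = Σ(O-E)²/E = 3.6. df = 3, critical value = 7.815. Fail to reject H₀.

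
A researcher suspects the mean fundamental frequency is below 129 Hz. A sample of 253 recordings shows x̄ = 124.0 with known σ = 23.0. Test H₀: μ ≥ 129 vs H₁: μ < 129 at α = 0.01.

z = -3.458. Critical value: -2.33. Reject H₀.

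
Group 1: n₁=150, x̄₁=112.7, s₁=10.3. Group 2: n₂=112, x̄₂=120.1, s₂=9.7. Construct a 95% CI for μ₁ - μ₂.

Difference = -7.4. SE = √(10.3²/150 + 9.7²/112) = 1.244. CI = (-9.84, -4.96)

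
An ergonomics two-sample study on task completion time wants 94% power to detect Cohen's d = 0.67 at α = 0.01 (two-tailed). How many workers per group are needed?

z_{α/2} = 2.576, z_β = Φ⁻¹(0.94) = 1.555. For medium effect (d = 0.67): n per group = 2(z_{α/2} + z_β)²/d² = 2(2.576 + 1.555)²/0.67² = 76.03 → 77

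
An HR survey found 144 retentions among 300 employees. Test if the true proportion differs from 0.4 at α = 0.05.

p̂ = 0.48, p₀ = 0.4. z = (p̂ - p₀)/√(p₀(1-p₀)/n) = 2.828. Critical: ±1.96. Reject H₀.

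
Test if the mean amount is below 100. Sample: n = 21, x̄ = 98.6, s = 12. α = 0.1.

t = (98.6 - 100)/(12/√21) = -0.535, df = 20. Critical t = -1.325. Fail to reject H₀.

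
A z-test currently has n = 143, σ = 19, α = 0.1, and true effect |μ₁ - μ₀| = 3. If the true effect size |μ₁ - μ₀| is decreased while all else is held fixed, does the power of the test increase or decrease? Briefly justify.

Power decreases: a smaller true effect decreases the non-centrality λ = |μ₁ - μ₀|/(σ/√n).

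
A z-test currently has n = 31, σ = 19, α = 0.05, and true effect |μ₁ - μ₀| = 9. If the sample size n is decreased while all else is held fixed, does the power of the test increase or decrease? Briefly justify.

Power decreases: a smaller n inflates the standard error σ/√n, pulling the sampling distribution under H₁ back toward the critical value.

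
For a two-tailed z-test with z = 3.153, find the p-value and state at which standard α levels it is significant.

p = 2·P(Z > |3.153|) = 2·(1 - Φ(3.153)) ≈ 0.0016. Significant at α = 0.1; Significant at α = 0.05; Significant at α = 0.01.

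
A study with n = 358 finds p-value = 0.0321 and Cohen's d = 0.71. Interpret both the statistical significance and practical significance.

Statistically significant (p = 0.0321 < 0.05). Cohen's d = 0.71 indicates a medium effect size. Both statistical and practical significance should be considered.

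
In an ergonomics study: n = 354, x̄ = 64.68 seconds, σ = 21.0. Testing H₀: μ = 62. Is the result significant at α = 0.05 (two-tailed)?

z = (64.68 - 62)/(21.0/√354) = 2.401. Since |z| > 1.96, significant at α = 0.05.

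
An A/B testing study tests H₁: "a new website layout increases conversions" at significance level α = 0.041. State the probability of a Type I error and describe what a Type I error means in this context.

P(Type I error) = α = 0.041. A Type I error is rejecting H₀ when H₀ is actually true (false positive) — here, concluding that a new website layout increases conversions when in fact this is not the case. Consequence: rolling out a layout that doesn't actually help — wasted engineering effort.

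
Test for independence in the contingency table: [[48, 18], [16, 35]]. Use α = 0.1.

χ² = 19.856. df = 1, critical = 2.706. Reject H₀. Variables are dependent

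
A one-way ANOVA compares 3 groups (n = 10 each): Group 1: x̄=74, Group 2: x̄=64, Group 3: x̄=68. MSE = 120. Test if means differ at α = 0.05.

Grand mean = 68.67. SS_between = 506.67, MS_between = 253.33. F = 2.111, F_crit ≈ 3.354. Fail to reject H₀.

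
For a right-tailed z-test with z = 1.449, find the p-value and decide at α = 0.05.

p = P(Z > 1.449) = 1 - Φ(1.449) ≈ 0.0737. Since p ≥ 0.05, fail to reject H₀ (not significant) at α = 0.05.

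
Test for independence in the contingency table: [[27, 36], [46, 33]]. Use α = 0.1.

χ² = 3.315. df = 1, critical = 2.706. Reject H₀. Variables are dependent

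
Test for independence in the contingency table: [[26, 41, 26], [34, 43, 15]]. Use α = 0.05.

χ² = 4.06. df = 2, critical = 5.991. Fail to reject H₀. No evidence of dependence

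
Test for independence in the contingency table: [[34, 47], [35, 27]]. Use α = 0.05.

χ² = 2.947. df = 1, critical = 3.841. Fail to reject H₀. No evidence of dependence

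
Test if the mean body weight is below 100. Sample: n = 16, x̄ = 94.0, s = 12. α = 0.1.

t = (94.0 - 100)/(12/√16) = -2.0, df = 15. Critical t = -1.341. Reject H₀.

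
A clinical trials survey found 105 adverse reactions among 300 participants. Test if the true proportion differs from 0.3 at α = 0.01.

p̂ = 0.35, p₀ = 0.3. z = (p̂ - p₀)/√(p₀(1-p₀)/n) = 1.89. Critical: ±2.576. Fail to reject H₀.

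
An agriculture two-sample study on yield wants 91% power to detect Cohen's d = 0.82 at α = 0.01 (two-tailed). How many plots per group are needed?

z_{α/2} = 2.576, z_β = Φ⁻¹(0.91) = 1.341. For large effect (d = 0.82): n per group = 2(z_{α/2} + z_β)²/d² = 2(2.576 + 1.341)²/0.82² = 45.6 → 46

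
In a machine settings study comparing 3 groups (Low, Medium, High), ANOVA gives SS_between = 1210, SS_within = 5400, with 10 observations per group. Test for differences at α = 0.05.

df_between = 2, df_within = 27. F = MS_between/MS_within = 605.0/200.0 = 3.025. F_crit ≈ 3.354. Fail to reject H₀.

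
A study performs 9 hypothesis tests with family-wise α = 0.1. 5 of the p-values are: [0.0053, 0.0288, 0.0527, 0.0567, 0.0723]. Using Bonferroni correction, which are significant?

Bonferroni α = 0.1/9 = 0.01111. Significant p-values: [0.0053]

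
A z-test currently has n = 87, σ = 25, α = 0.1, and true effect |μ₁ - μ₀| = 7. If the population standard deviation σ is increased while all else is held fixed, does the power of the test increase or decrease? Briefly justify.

Power decreases: a larger σ inflates the standard error σ/√n, pulling the sampling distribution under H₁ back toward the critical value.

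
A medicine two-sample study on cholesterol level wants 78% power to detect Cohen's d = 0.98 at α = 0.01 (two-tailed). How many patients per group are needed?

z_{α/2} = 2.576, z_β = Φ⁻¹(0.78) = 0.772. For large effect (d = 0.98): n per group = 2(z_{α/2} + z_β)²/d² = 2(2.576 + 0.772)²/0.98² = 23.3 → 24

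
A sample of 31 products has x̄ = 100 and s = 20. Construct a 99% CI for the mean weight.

CI = x̄ ± t*(s/√n) = 100 ± 2.75(20/√31) = (90.12, 109.88)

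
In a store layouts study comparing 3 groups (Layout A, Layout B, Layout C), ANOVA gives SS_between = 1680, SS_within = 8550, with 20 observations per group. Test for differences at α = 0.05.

df_between = 2, df_within = 57. F = MS_between/MS_within = 840.0/150.0 = 5.6. F_crit ≈ 3.159. Reject H₀. At least one mean differs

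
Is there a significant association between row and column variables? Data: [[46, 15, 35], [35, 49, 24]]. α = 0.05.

χ² = 20.974. df = 2, critical = 5.991. Reject H₀. Variables are dependent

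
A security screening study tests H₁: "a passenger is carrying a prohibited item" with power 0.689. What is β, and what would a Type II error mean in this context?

β = 1 - power = 1 - 0.689 = 0.311. A Type II error is failing to reject H₀ when H₀ is false (false negative) — here, failing to conclude that a passenger is carrying a prohibited item when in fact it is true. Consequence: letting a prohibited item through — security breach.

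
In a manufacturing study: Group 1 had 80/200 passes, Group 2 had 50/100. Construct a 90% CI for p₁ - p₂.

p̂₁ = 0.4, p̂₂ = 0.5. Difference = -0.1. CI = (-0.2, 0.0)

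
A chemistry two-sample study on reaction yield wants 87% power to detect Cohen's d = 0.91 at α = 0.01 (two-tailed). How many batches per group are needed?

z_{α/2} = 2.576, z_β = Φ⁻¹(0.87) = 1.126. For large effect (d = 0.91): n per group = 2(z_{α/2} + z_β)²/d² = 2(2.576 + 1.126)²/0.91² = 33.1 → 34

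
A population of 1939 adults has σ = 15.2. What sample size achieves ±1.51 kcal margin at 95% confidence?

Without FPC: n₀ = (1.96×15.2/1.51)² = 389.265. With FPC: n = n₀N/(n₀+N-1) = 324.3 → n = 325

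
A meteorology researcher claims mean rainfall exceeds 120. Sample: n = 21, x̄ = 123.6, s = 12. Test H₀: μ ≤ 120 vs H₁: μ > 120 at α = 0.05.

t = (123.6 - 120)/(12/√21) = 1.375, df = 20. Critical t = 1.725. Fail to reject H₀.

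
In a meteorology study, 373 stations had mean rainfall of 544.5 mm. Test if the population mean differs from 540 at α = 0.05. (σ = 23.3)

z = (x̄ - μ₀)/(σ/√n) = (544.5 - 540)/(23.3/√373) = 3.73. Critical value: ±1.96. Since |3.73| > 1.96, Reject H₀.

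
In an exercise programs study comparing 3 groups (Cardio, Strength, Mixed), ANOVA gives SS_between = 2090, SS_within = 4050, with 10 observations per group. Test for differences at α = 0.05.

df_between = 2, df_within = 27. F = MS_between/MS_within = 1045.0/150.0 = 6.967. F_crit ≈ 3.354. Reject H₀. At least one mean differs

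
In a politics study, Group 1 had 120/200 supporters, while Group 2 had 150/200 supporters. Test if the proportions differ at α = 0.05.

p̂₁ = 0.6, p̂₂ = 0.75, pooled p̂ = 0.675. z = -3.203. Critical: ±1.96. Reject H₀.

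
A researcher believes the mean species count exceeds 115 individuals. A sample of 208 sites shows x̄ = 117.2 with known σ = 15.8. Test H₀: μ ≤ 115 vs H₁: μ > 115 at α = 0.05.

z = 2.008. Critical value: 1.645. Reject H₀.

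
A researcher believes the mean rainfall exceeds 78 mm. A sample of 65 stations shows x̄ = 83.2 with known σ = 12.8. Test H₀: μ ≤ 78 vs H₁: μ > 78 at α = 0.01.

z = 3.275. Critical value: 2.33. Reject H₀.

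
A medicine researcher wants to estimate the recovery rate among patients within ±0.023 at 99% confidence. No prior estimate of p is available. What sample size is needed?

Conservative approach: use p = 0.5 (maximizes p(1-p) = 0.25). n = z²(0.25)/E² = 2.576²×0.25/0.023² = 3136.0 → n = 3136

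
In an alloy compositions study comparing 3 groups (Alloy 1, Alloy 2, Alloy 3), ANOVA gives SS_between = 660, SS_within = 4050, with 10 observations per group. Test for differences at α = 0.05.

df_between = 2, df_within = 27. F = MS_between/MS_within = 330.0/150.0 = 2.2. F_crit ≈ 3.354. Fail to reject H₀.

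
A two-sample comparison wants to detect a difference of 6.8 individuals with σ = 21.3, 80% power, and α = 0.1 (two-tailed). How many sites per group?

n per group = 2(z_α/2 + z_β)²σ²/d² = 2×(1.645 + 0.84)²×21.3²/6.8² = 121.2 → n = 122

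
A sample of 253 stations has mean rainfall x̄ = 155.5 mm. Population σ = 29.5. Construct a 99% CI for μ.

CI = x̄ ± z*(σ/√n) = 155.5 ± 2.576(29.5/√253) = 155.5 ± 4.78 = (150.72, 160.28)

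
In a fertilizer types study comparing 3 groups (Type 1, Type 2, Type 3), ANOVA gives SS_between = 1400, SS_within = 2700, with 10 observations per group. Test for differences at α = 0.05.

df_between = 2, df_within = 27. F = MS_between/MS_within = 700.0/100.0 = 7.0. F_crit ≈ 3.354. Reject H₀. At least one mean differs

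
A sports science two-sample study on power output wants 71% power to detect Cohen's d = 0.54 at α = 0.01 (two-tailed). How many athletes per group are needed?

z_{α/2} = 2.576, z_β = Φ⁻¹(0.71) = 0.553. For medium effect (d = 0.54): n per group = 2(z_{α/2} + z_β)²/d² = 2(2.576 + 0.553)²/0.54² = 67.2 → 68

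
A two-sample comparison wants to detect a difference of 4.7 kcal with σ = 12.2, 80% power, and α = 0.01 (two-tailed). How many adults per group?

n per group = 2(z_α/2 + z_β)²σ²/d² = 2×(2.576 + 0.84)²×12.2²/4.7² = 157.2 → n = 158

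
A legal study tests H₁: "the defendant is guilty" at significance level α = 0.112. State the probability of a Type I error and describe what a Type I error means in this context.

P(Type I error) = α = 0.112. A Type I error is rejecting H₀ when H₀ is actually true (false positive) — here, concluding that the defendant is guilty when in fact this is not the case. Consequence: convicting an innocent person.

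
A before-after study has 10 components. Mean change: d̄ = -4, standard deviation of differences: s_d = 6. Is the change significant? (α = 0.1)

t = d̄/(s_d/√n) = -4/(6/√10) = -2.108. df = 9, critical t = ±1.833. Reject H₀.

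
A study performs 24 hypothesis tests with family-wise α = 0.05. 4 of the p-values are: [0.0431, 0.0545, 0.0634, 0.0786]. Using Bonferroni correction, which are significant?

Bonferroni α = 0.05/24 = 0.00208. None of the given p-values are significant.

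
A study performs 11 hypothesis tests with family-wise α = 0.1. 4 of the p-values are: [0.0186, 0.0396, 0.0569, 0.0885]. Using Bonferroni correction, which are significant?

Bonferroni α = 0.1/11 = 0.00909. None of the given p-values are significant.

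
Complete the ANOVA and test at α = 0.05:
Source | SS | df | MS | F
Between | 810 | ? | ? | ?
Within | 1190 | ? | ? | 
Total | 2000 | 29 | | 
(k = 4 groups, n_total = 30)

df_between = 3, df_within = 26. MS_between = 270.0, MS_within = 45.77. F = 5.899, F_crit ≈ 2.975. Reject H₀.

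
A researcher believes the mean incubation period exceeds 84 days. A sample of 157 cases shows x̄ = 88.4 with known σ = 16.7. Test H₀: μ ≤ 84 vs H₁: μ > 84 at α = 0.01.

z = 3.301. Critical value: 2.33. Reject H₀.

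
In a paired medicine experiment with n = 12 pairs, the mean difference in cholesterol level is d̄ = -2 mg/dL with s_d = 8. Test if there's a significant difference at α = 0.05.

t = d̄/(s_d/√n) = -2/(8/√12) = -0.866. df = 11, critical t = ±2.201. Fail to reject H₀.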